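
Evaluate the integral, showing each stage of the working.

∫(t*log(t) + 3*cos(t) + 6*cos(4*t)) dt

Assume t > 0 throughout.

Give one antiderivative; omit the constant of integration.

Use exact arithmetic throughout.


Step 1. Rewrite: now ∫(t*log(t)) dt + ∫(3*cos(t)) dt + ∫(6*cos(4*t)) dt.
Step 2. Integrate ∫(t*log(t)) dt by parts with u = log(t), dv = (t) dt, so v = t**2/2 [assuming t > 0]: now t**2*log(t)/2 + ∫(-t/2) dt + ∫(3*cos(t)) dt + ∫(6*cos(4*t)) dt.
Step 3. Evaluate the standard form: now t**2*log(t)/2 - t**2/4 + ∫(3*cos(t)) dt + ∫(6*cos(4*t)) dt.
Step 4. Evaluate the standard form: now t**2*log(t)/2 - t**2/4 + 3*sin(4*t)/2 + ∫(3*cos(t)) dt.
Step 5. Evaluate the standard form: now t**2*log(t)/2 - t**2/4 + 3*sin(t) + 3*sin(4*t)/2.
Answer: t**2*log(t)/2 - t**2/4 + 3*sin(t) + 3*sin(4*t)/2.


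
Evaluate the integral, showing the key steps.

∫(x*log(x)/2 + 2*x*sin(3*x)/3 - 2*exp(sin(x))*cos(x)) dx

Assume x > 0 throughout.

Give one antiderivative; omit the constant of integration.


Step 1. Rewrite: now ∫(x*log(x)/2) dx + ∫(2*x*sin(3*x)/3) dx + ∫(-2*exp(sin(x))*cos(x)) dx.
Step 2. Substitute u = sin(x), turning ∫(-2*exp(sin(x))*cos(x)) dx into ∫(-2*exp(u)) du: now ∫(x*log(x)/2) dx + ∫(2*x*sin(3*x)/3) dx + ∫(-2*exp(u)) du.
Step 3. Evaluate the standard form: now -2*exp(u) + ∫(x*log(x)/2) dx + ∫(2*x*sin(3*x)/3) dx.
Step 4. Substitute back u = sin(x): now -2*exp(sin(x)) + ∫(x*log(x)/2) dx + ∫(2*x*sin(3*x)/3) dx.
Step 5. Integrate ∫(x*log(x)/2) dx by parts with u = log(x), dv = (x/2) dx, so v = x**2/4 [assuming x > 0]: now x**2*log(x)/4 - 2*exp(sin(x)) + ∫(-x/4) dx + ∫(2*x*sin(3*x)/3) dx.
Step 6. Evaluate the standard form: now x**2*log(x)/4 - x**2/8 - 2*exp(sin(x)) + ∫(2*x*sin(3*x)/3) dx.
Step 7. Integrate ∫(2*x*sin(3*x)/3) dx by parts with u = x, dv = (2*sin(3*x)/3) dx, so v = -2*cos(3*x)/9: now x**2*log(x)/4 - x**2/8 - 2*x*cos(3*x)/9 - 2*exp(sin(x)) + ∫(2*cos(3*x)/9) dx.
Step 8. Evaluate the standard form: now x**2*log(x)/4 - x**2/8 - 2*x*cos(3*x)/9 - 2*exp(sin(x)) + 2*sin(3*x)/27.
Answer: x**2*log(x)/4 - x**2/8 - 2*x*cos(3*x)/9 - 2*exp(sin(x)) + 2*sin(3*x)/27.


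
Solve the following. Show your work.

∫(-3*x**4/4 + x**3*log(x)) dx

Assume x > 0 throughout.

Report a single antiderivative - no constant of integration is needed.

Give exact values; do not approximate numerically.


Step 1. Rewrite: now ∫(-3*x**4/4) dx + ∫(x**3*log(x)) dx.
Step 2. Integrate ∫(x**3*log(x)) dx by parts with u = log(x), dv = (x**3) dx, so v = x**4/4 [assuming x > 0]: now x**4*log(x)/4 + ∫(-x**3/4) dx + ∫(-3*x**4/4) dx.
Step 3. Evaluate the standard form: now x**4*log(x)/4 - x**4/16 + ∫(-3*x**4/4) dx.
Step 4. Evaluate the standard form: now -3*x**5/20 + x**4*log(x)/4 - x**4/16.
Answer: -3*x**5/20 + x**4*log(x)/4 - x**4/16.


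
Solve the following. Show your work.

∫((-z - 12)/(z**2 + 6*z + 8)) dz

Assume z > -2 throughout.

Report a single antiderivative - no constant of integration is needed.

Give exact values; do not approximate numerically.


Step 1. Decompose ∫((-z - 12)/(z**2 + 6*z + 8)) dz by partial fractions, (-z - 12)/(z**2 + 6*z + 8) = 4/(z + 4) - 5/(z + 2): now ∫(-5/(z + 2)) dz + ∫(4/(z + 4)) dz.
Step 2. Evaluate the standard form [assuming z > -2]: now -5*log(z + 2) + ∫(4/(z + 4)) dz.
Step 3. Evaluate the standard form [assuming z > -4]: now -5*log(z + 2) + 4*log(z + 4).
Answer: -5*log(z + 2) + 4*log(z + 4).


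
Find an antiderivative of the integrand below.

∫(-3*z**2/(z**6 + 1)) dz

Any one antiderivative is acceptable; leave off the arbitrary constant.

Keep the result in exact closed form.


Answer: -atan(z**3).


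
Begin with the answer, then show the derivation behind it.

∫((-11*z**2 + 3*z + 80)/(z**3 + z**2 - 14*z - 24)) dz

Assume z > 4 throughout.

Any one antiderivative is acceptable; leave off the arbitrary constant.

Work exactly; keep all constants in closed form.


The answer is -2*log(z - 4) - 5*log(z + 2) - 4*log(z + 3).
Step 1. Decompose ∫((-11*z**2 + 3*z + 80)/(z**3 + z**2 - 14*z - 24)) dz by partial fractions, (-11*z**2 + 3*z + 80)/(z**3 + z**2 - 14*z - 24) = -4/(z + 3) - 5/(z + 2) - 2/(z - 4): now ∫(-2/(z - 4)) dz + ∫(-5/(z + 2)) dz + ∫(-4/(z + 3)) dz.
Step 2. Evaluate the standard form [assuming z > 4]: now -2*log(z - 4) + ∫(-5/(z + 2)) dz + ∫(-4/(z + 3)) dz.
Step 3. Evaluate the standard form [assuming z > -3]: now -2*log(z - 4) - 4*log(z + 3) + ∫(-5/(z + 2)) dz.
Step 4. Evaluate the standard form [assuming z > -2]: now -2*log(z - 4) - 5*log(z + 2) - 4*log(z + 3).
Answer: -2*log(z - 4) - 5*log(z + 2) - 4*log(z + 3).


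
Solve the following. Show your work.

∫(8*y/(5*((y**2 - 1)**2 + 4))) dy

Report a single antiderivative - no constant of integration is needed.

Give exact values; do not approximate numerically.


Step 1. Substitute u = y**2 - 1, turning ∫(8*y/(5*((y**2 - 1)**2 + 4))) dy into ∫(4/(5*(u**2 + 4))) du: now ∫(4/(5*(u**2 + 4))) du.
Step 2. Evaluate the standard form: now 2*atan(u/2)/5.
Step 3. Substitute back u = y**2 - 1: now 2*atan(y**2/2 - 1/2)/5.
Answer: 2*atan(y**2/2 - 1/2)/5.


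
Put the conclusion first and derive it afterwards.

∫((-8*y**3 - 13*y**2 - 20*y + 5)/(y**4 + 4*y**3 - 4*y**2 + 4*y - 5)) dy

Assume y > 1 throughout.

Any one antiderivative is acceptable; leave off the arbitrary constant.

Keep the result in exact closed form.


The answer is -3*log(y - 1) - 5*log(y + 5) - 3*atan(y).
Step 1. Decompose ∫((-8*y**3 - 13*y**2 - 20*y + 5)/(y**4 + 4*y**3 - 4*y**2 + 4*y - 5)) dy by partial fractions, (-8*y**3 - 13*y**2 - 20*y + 5)/(y**4 + 4*y**3 - 4*y**2 + 4*y - 5) = -3/(y**2 + 1) - 5/(y + 5) - 3/(y - 1): now ∫(-3/(y - 1)) dy + ∫(-5/(y + 5)) dy + ∫(-3/(y**2 + 1)) dy.
Step 2. Evaluate the standard form [assuming y > -5]: now -5*log(y + 5) + ∫(-3/(y - 1)) dy + ∫(-3/(y**2 + 1)) dy.
Step 3. Evaluate the standard form [assuming y > 1]: now -3*log(y - 1) - 5*log(y + 5) + ∫(-3/(y**2 + 1)) dy.
Step 4. Evaluate the standard form: now -3*log(y - 1) - 5*log(y + 5) - 3*atan(y).
Answer: -3*log(y - 1) - 5*log(y + 5) - 3*atan(y).


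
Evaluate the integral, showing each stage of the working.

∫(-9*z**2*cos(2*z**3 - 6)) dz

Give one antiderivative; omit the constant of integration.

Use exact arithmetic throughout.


Step 1. Substitute u = z**3 - 3, turning ∫(-9*z**2*cos(2*z**3 - 6)) dz into ∫(-3*cos(2*u)) du: now ∫(-3*cos(2*u)) du.
Step 2. Evaluate the standard form: now -3*sin(2*u)/2.
Step 3. Substitute back u = z**3 - 3: now -3*sin(2*z**3 - 6)/2.
Answer: -3*sin(2*z**3 - 6)/2.


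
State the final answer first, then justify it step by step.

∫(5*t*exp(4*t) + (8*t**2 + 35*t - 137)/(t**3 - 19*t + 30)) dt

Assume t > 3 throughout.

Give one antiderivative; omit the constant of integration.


The answer is 5*t*exp(4*t)/4 - 5*exp(4*t)/16 + 5*log(t - 3) + 5*log(t - 2) - 2*log(t + 5).
Step 1. Rewrite: now ∫(5*t*exp(4*t)) dt + ∫((8*t**2 + 35*t - 137)/(t**3 - 19*t + 30)) dt.
Step 2. Decompose ∫((8*t**2 + 35*t - 137)/(t**3 - 19*t + 30)) dt by partial fractions, (8*t**2 + 35*t - 137)/(t**3 - 19*t + 30) = -2/(t + 5) + 5/(t - 2) + 5/(t - 3): now ∫(5*t*exp(4*t)) dt + ∫(5/(t - 3)) dt + ∫(5/(t - 2)) dt + ∫(-2/(t + 5)) dt.
Step 3. Evaluate the standard form [assuming t > 3]: now 5*log(t - 3) + ∫(5*t*exp(4*t)) dt + ∫(5/(t - 2)) dt + ∫(-2/(t + 5)) dt.
Step 4. Evaluate the standard form [assuming t > -5]: now 5*log(t - 3) - 2*log(t + 5) + ∫(5*t*exp(4*t)) dt + ∫(5/(t - 2)) dt.
Step 5. Evaluate the standard form [assuming t > 2]: now 5*log(t - 3) + 5*log(t - 2) - 2*log(t + 5) + ∫(5*t*exp(4*t)) dt.
Step 6. Integrate ∫(5*t*exp(4*t)) dt by parts with u = t, dv = (5*exp(4*t)) dt, so v = 5*exp(4*t)/4: now 5*t*exp(4*t)/4 + 5*log(t - 3) + 5*log(t - 2) - 2*log(t + 5) + ∫(-5*exp(4*t)/4) dt.
Step 7. Evaluate the standard form: now 5*t*exp(4*t)/4 - 5*exp(4*t)/16 + 5*log(t - 3) + 5*log(t - 2) - 2*log(t + 5).
Answer: 5*t*exp(4*t)/4 - 5*exp(4*t)/16 + 5*log(t - 3) + 5*log(t - 2) - 2*log(t + 5).


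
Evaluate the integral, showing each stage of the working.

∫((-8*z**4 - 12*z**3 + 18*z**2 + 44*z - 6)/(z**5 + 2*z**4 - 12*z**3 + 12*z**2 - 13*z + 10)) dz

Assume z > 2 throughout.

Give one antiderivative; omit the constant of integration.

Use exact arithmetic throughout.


Step 1. Decompose ∫((-8*z**4 - 12*z**3 + 18*z**2 + 44*z - 6)/(z**5 + 2*z**4 - 12*z**3 + 12*z**2 - 13*z + 10)) dz by partial fractions, (-8*z**4 - 12*z**3 + 18*z**2 + 44*z - 6)/(z**5 + 2*z**4 - 12*z**3 + 12*z**2 - 13*z + 10) = -4/(z**2 + 1) - 3/(z + 5) - 3/(z - 1) - 2/(z - 2): now ∫(-2/(z - 2)) dz + ∫(-3/(z - 1)) dz + ∫(-3/(z + 5)) dz + ∫(-4/(z**2 + 1)) dz.
Step 2. Evaluate the standard form [assuming z > 1]: now -3*log(z - 1) + ∫(-2/(z - 2)) dz + ∫(-3/(z + 5)) dz + ∫(-4/(z**2 + 1)) dz.
Step 3. Evaluate the standard form [assuming z > -5]: now -3*log(z - 1) - 3*log(z + 5) + ∫(-2/(z - 2)) dz + ∫(-4/(z**2 + 1)) dz.
Step 4. Evaluate the standard form [assuming z > 2]: now -2*log(z - 2) - 3*log(z - 1) - 3*log(z + 5) + ∫(-4/(z**2 + 1)) dz.
Step 5. Evaluate the standard form: now -2*log(z - 2) - 3*log(z - 1) - 3*log(z + 5) - 4*atan(z).
Answer: -2*log(z - 2) - 3*log(z - 1) - 3*log(z + 5) - 4*atan(z).


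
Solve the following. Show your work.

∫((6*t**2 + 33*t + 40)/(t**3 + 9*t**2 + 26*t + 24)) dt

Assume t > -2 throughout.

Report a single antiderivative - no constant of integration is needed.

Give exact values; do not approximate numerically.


Step 1. Decompose ∫((6*t**2 + 33*t + 40)/(t**3 + 9*t**2 + 26*t + 24)) dt by partial fractions, (6*t**2 + 33*t + 40)/(t**3 + 9*t**2 + 26*t + 24) = 2/(t + 4) + 5/(t + 3) - 1/(t + 2): now ∫(-1/(t + 2)) dt + ∫(5/(t + 3)) dt + ∫(2/(t + 4)) dt.
Step 2. Evaluate the standard form [assuming t > -2]: now -log(t + 2) + ∫(5/(t + 3)) dt + ∫(2/(t + 4)) dt.
Step 3. Evaluate the standard form [assuming t > -3]: now -log(t + 2) + 5*log(t + 3) + ∫(2/(t + 4)) dt.
Step 4. Evaluate the standard form [assuming t > -4]: now -log(t + 2) + 5*log(t + 3) + 2*log(t + 4).
Answer: -log(t + 2) + 5*log(t + 3) + 2*log(t + 4).


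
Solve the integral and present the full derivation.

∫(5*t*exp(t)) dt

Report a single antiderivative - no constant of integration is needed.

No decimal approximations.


Step 1. Integrate ∫(5*t*exp(t)) dt by parts with u = t, dv = (5*exp(t)) dt, so v = 5*exp(t): now 5*t*exp(t) + ∫(-5*exp(t)) dt.
Step 2. Evaluate the standard form: now 5*t*exp(t) - 5*exp(t).
Answer: 5*t*exp(t) - 5*exp(t).


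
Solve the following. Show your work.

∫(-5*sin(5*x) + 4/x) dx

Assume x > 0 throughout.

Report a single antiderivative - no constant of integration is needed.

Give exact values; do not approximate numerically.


Step 1. Rewrite: now ∫(4/x) dx + ∫(-5*sin(5*x)) dx.
Step 2. Evaluate the standard form: now cos(5*x) + ∫(4/x) dx.
Step 3. Evaluate the standard form [assuming x > 0]: now 4*log(x) + cos(5*x).
Answer: 4*log(x) + cos(5*x).


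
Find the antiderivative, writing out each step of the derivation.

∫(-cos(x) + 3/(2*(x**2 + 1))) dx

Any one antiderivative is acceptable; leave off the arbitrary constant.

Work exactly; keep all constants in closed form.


Step 1. Rewrite: now ∫(3/(2*(x**2 + 1))) dx + ∫(-cos(x)) dx.
Step 2. Evaluate the standard form: now 3*atan(x)/2 + ∫(-cos(x)) dx.
Step 3. Evaluate the standard form: now -sin(x) + 3*atan(x)/2.
Answer: -sin(x) + 3*atan(x)/2.


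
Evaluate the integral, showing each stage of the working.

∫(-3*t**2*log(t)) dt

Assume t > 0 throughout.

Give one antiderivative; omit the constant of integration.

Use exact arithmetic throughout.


Step 1. Integrate ∫(-3*t**2*log(t)) dt by parts with u = log(t), dv = (-3*t**2) dt, so v = -t**3 [assuming t > 0]: now -t**3*log(t) + ∫(t**2) dt.
Step 2. Evaluate the standard form: now -t**3*log(t) + t**3/3.
Answer: -t**3*log(t) + t**3/3.


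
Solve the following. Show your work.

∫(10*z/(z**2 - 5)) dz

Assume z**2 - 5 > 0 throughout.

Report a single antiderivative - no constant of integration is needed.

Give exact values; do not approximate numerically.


Step 1. Substitute u = z**2 - 5, turning ∫(10*z/(z**2 - 5)) dz into ∫(5/u) du: now ∫(5/u) du.
Step 2. Evaluate the standard form [assuming u > 0]: now 5*log(u).
Step 3. Substitute back u = z**2 - 5: now 5*log(z**2 - 5).
Answer: 5*log(z**2 - 5).


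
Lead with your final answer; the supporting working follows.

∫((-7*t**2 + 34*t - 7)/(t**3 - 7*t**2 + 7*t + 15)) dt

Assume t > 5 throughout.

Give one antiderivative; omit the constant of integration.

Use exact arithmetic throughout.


The answer is -log(t - 5) - 4*log(t - 3) - 2*log(t + 1).
Step 1. Decompose ∫((-7*t**2 + 34*t - 7)/(t**3 - 7*t**2 + 7*t + 15)) dt by partial fractions, (-7*t**2 + 34*t - 7)/(t**3 - 7*t**2 + 7*t + 15) = -2/(t + 1) - 4/(t - 3) - 1/(t - 5): now ∫(-1/(t - 5)) dt + ∫(-4/(t - 3)) dt + ∫(-2/(t + 1)) dt.
Step 2. Evaluate the standard form [assuming t > 3]: now -4*log(t - 3) + ∫(-1/(t - 5)) dt + ∫(-2/(t + 1)) dt.
Step 3. Evaluate the standard form [assuming t > 5]: now -log(t - 5) - 4*log(t - 3) + ∫(-2/(t + 1)) dt.
Step 4. Evaluate the standard form [assuming t > -1]: now -log(t - 5) - 4*log(t - 3) - 2*log(t + 1).
Answer: -log(t - 5) - 4*log(t - 3) - 2*log(t + 1).


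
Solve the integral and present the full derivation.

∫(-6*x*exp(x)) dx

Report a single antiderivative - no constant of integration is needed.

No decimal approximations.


Step 1. Integrate ∫(-6*x*exp(x)) dx by parts with u = x, dv = (-6*exp(x)) dx, so v = -6*exp(x): now -6*x*exp(x) + ∫(6*exp(x)) dx.
Step 2. Evaluate the standard form: now -6*x*exp(x) + 6*exp(x).
Answer: -6*x*exp(x) + 6*exp(x).


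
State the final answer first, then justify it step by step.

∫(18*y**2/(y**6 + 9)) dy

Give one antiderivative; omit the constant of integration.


The answer is 2*atan(y**3/3).
Step 1. Substitute u = y**3, turning ∫(18*y**2/(y**6 + 9)) dy into ∫(6/(u**2 + 9)) du: now ∫(6/(u**2 + 9)) du.
Step 2. Evaluate the standard form: now 2*atan(u/3).
Step 3. Substitute back u = y**3: now 2*atan(y**3/3).
Answer: 2*atan(y**3/3).


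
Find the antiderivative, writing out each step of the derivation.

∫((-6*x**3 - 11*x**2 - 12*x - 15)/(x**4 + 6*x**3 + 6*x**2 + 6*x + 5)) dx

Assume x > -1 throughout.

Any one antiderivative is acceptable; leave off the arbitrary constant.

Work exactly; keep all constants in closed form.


Step 1. Decompose ∫((-6*x**3 - 11*x**2 - 12*x - 15)/(x**4 + 6*x**3 + 6*x**2 + 6*x + 5)) dx by partial fractions, (-6*x**3 - 11*x**2 - 12*x - 15)/(x**4 + 6*x**3 + 6*x**2 + 6*x + 5) = -1/(x**2 + 1) - 5/(x + 5) - 1/(x + 1): now ∫(-1/(x + 1)) dx + ∫(-5/(x + 5)) dx + ∫(-1/(x**2 + 1)) dx.
Step 2. Evaluate the standard form [assuming x > -1]: now -log(x + 1) + ∫(-5/(x + 5)) dx + ∫(-1/(x**2 + 1)) dx.
Step 3. Evaluate the standard form [assuming x > -5]: now -log(x + 1) - 5*log(x + 5) + ∫(-1/(x**2 + 1)) dx.
Step 4. Evaluate the standard form: now -log(x + 1) - 5*log(x + 5) - atan(x).
Answer: -log(x + 1) - 5*log(x + 5) - atan(x).


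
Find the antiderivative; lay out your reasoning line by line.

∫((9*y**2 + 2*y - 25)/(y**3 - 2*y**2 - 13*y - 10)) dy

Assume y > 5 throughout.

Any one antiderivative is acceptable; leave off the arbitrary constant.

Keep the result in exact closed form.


Step 1. Decompose ∫((9*y**2 + 2*y - 25)/(y**3 - 2*y**2 - 13*y - 10)) dy by partial fractions, (9*y**2 + 2*y - 25)/(y**3 - 2*y**2 - 13*y - 10) = 1/(y + 2) + 3/(y + 1) + 5/(y - 5): now ∫(5/(y - 5)) dy + ∫(3/(y + 1)) dy + ∫(1/(y + 2)) dy.
Step 2. Evaluate the standard form [assuming y > -2]: now log(y + 2) + ∫(5/(y - 5)) dy + ∫(3/(y + 1)) dy.
Step 3. Evaluate the standard form [assuming y > -1]: now 3*log(y + 1) + log(y + 2) + ∫(5/(y - 5)) dy.
Step 4. Evaluate the standard form [assuming y > 5]: now 5*log(y - 5) + 3*log(y + 1) + log(y + 2).
Answer: 5*log(y - 5) + 3*log(y + 1) + log(y + 2).


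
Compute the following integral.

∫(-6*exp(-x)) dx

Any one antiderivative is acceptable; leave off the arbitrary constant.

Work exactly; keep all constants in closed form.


Answer: 6*exp(-x).


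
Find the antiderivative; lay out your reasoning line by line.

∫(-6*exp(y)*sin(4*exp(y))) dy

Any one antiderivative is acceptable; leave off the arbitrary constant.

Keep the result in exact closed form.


Step 1. Substitute u = exp(y), turning ∫(-6*exp(y)*sin(4*exp(y))) dy into ∫(-6*sin(4*u)) du: now ∫(-6*sin(4*u)) du.
Step 2. Evaluate the standard form: now 3*cos(4*u)/2.
Step 3. Substitute back u = exp(y): now 3*cos(4*exp(y))/2.
Answer: 3*cos(4*exp(y))/2.


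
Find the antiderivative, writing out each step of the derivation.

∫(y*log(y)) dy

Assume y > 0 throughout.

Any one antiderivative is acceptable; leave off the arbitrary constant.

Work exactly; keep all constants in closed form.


Step 1. Integrate ∫(y*log(y)) dy by parts with u = log(y), dv = (y) dy, so v = y**2/2 [assuming y > 0]: now y**2*log(y)/2 + ∫(-y/2) dy.
Step 2. Evaluate the standard form: now y**2*log(y)/2 - y**2/4.
Answer: y**2*log(y)/2 - y**2/4.


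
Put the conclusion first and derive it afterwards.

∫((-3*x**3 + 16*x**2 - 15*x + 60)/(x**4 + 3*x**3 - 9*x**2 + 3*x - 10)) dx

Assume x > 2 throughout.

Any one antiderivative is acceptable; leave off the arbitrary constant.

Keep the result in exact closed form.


The answer is 2*log(x - 2) - 5*log(x + 5) - 4*atan(x).
Step 1. Decompose ∫((-3*x**3 + 16*x**2 - 15*x + 60)/(x**4 + 3*x**3 - 9*x**2 + 3*x - 10)) dx by partial fractions, (-3*x**3 + 16*x**2 - 15*x + 60)/(x**4 + 3*x**3 - 9*x**2 + 3*x - 10) = -4/(x**2 + 1) - 5/(x + 5) + 2/(x - 2): now ∫(2/(x - 2)) dx + ∫(-5/(x + 5)) dx + ∫(-4/(x**2 + 1)) dx.
Step 2. Evaluate the standard form [assuming x > -5]: now -5*log(x + 5) + ∫(2/(x - 2)) dx + ∫(-4/(x**2 + 1)) dx.
Step 3. Evaluate the standard form [assuming x > 2]: now 2*log(x - 2) - 5*log(x + 5) + ∫(-4/(x**2 + 1)) dx.
Step 4. Evaluate the standard form: now 2*log(x - 2) - 5*log(x + 5) - 4*atan(x).
Answer: 2*log(x - 2) - 5*log(x + 5) - 4*atan(x).


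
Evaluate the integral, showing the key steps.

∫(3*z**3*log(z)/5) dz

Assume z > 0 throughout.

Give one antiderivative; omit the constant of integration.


Step 1. Integrate ∫(3*z**3*log(z)/5) dz by parts with u = log(z), dv = (3*z**3/5) dz, so v = 3*z**4/20 [assuming z > 0]: now 3*z**4*log(z)/20 + ∫(-3*z**3/20) dz.
Step 2. Evaluate the standard form: now 3*z**4*log(z)/20 - 3*z**4/80.
Answer: 3*z**4*log(z)/20 - 3*z**4/80.


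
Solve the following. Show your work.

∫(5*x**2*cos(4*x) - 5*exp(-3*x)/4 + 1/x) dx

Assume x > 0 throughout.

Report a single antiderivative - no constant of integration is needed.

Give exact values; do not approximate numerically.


Step 1. Rewrite: now ∫(1/x) dx + ∫(5*x**2*cos(4*x)) dx + ∫(-5*exp(-3*x)/4) dx.
Step 2. Evaluate the standard form: now ∫(1/x) dx + ∫(5*x**2*cos(4*x)) dx + 5*exp(-3*x)/12.
Step 3. Integrate ∫(5*x**2*cos(4*x)) dx by parts with u = x**2, dv = (5*cos(4*x)) dx, so v = 5*sin(4*x)/4: now 5*x**2*sin(4*x)/4 + ∫(1/x) dx + ∫(-5*x*sin(4*x)/2) dx + 5*exp(-3*x)/12.
Step 4. Integrate ∫(-5*x*sin(4*x)/2) dx by parts with u = x, dv = (-5*sin(4*x)/2) dx, so v = 5*cos(4*x)/8: now 5*x**2*sin(4*x)/4 + 5*x*cos(4*x)/8 + ∫(1/x) dx + ∫(-5*cos(4*x)/8) dx + 5*exp(-3*x)/12.
Step 5. Evaluate the standard form: now 5*x**2*sin(4*x)/4 + 5*x*cos(4*x)/8 - 5*sin(4*x)/32 + ∫(1/x) dx + 5*exp(-3*x)/12.
Step 6. Evaluate the standard form [assuming x > 0]: now 5*x**2*sin(4*x)/4 + 5*x*cos(4*x)/8 + log(x) - 5*sin(4*x)/32 + 5*exp(-3*x)/12.
Answer: 5*x**2*sin(4*x)/4 + 5*x*cos(4*x)/8 + log(x) - 5*sin(4*x)/32 + 5*exp(-3*x)/12.


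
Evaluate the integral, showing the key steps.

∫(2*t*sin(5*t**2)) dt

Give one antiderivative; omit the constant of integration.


Step 1. Substitute u = t**2, turning ∫(2*t*sin(5*t**2)) dt into ∫(sin(5*u)) du: now ∫(sin(5*u)) du.
Step 2. Evaluate the standard form: now -cos(5*u)/5.
Step 3. Substitute back u = t**2: now -cos(5*t**2)/5.
Answer: -cos(5*t**2)/5.


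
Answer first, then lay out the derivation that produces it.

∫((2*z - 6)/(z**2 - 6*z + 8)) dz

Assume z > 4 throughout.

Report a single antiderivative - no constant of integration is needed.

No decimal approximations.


The answer is log(z - 4) + log(z - 2).
Step 1. Decompose ∫((2*z - 6)/(z**2 - 6*z + 8)) dz by partial fractions, (2*z - 6)/(z**2 - 6*z + 8) = 1/(z - 2) + 1/(z - 4): now ∫(1/(z - 4)) dz + ∫(1/(z - 2)) dz.
Step 2. Evaluate the standard form [assuming z > 2]: now log(z - 2) + ∫(1/(z - 4)) dz.
Step 3. Evaluate the standard form [assuming z > 4]: now log(z - 4) + log(z - 2).
Answer: log(z - 4) + log(z - 2).


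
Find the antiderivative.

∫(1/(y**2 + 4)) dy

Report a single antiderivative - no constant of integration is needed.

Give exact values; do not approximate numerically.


Answer: atan(y/2)/2.


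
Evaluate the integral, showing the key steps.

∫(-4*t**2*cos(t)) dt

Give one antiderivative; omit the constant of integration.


Step 1. Integrate ∫(-4*t**2*cos(t)) dt by parts with u = t**2, dv = (-4*cos(t)) dt, so v = -4*sin(t): now -4*t**2*sin(t) + ∫(8*t*sin(t)) dt.
Step 2. Integrate ∫(8*t*sin(t)) dt by parts with u = t, dv = (8*sin(t)) dt, so v = -8*cos(t): now -4*t**2*sin(t) - 8*t*cos(t) + ∫(8*cos(t)) dt.
Step 3. Evaluate the standard form: now -4*t**2*sin(t) - 8*t*cos(t) + 8*sin(t).
Answer: -4*t**2*sin(t) - 8*t*cos(t) + 8*sin(t).


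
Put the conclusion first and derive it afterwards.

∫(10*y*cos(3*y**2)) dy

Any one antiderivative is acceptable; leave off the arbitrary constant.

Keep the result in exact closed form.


The answer is 5*sin(3*y**2)/3.
Step 1. Substitute u = y**2, turning ∫(10*y*cos(3*y**2)) dy into ∫(5*cos(3*u)) du: now ∫(5*cos(3*u)) du.
Step 2. Evaluate the standard form: now 5*sin(3*u)/3.
Step 3. Substitute back u = y**2: now 5*sin(3*y**2)/3.
Answer: 5*sin(3*y**2)/3.


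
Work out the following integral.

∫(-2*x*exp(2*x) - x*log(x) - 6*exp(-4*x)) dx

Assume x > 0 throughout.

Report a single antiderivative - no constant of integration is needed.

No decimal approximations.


Answer: -x**2*log(x)/2 + x**2/4 - x*exp(2*x) + exp(2*x)/2 + 3*exp(-4*x)/2.


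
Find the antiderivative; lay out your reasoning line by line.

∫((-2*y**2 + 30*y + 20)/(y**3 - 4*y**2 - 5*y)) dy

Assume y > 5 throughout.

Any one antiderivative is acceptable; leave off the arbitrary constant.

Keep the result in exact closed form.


Step 1. Decompose ∫((-2*y**2 + 30*y + 20)/(y**3 - 4*y**2 - 5*y)) dy by partial fractions, (-2*y**2 + 30*y + 20)/(y**3 - 4*y**2 - 5*y) = -2/(y + 1) + 4/(y - 5) - 4/y: now ∫(-4/y) dy + ∫(4/(y - 5)) dy + ∫(-2/(y + 1)) dy.
Step 2. Evaluate the standard form [assuming y > 5]: now 4*log(y - 5) + ∫(-4/y) dy + ∫(-2/(y + 1)) dy.
Step 3. Evaluate the standard form [assuming y > -1]: now 4*log(y - 5) - 2*log(y + 1) + ∫(-4/y) dy.
Step 4. Evaluate the standard form [assuming y > 0]: now -4*log(y) + 4*log(y - 5) - 2*log(y + 1).
Answer: -4*log(y) + 4*log(y - 5) - 2*log(y + 1).


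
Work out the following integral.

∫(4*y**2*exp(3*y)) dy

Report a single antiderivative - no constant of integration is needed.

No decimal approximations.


Answer: 4*y**2*exp(3*y)/3 - 8*y*exp(3*y)/9 + 8*exp(3*y)/27.


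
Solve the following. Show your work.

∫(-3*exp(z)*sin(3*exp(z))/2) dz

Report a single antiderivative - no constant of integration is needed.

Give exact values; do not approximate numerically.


Step 1. Substitute u = exp(z), turning ∫(-3*exp(z)*sin(3*exp(z))/2) dz into ∫(-3*sin(3*u)/2) du: now ∫(-3*sin(3*u)/2) du.
Step 2. Evaluate the standard form: now cos(3*u)/2.
Step 3. Substitute back u = exp(z): now cos(3*exp(z))/2.
Answer: cos(3*exp(z))/2.


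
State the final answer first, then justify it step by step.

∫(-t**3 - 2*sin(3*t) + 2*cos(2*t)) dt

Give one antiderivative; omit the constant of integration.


The answer is -t**4/4 + sin(2*t) + 2*cos(3*t)/3.
Step 1. Rewrite: now ∫(-t**3) dt + ∫(-2*sin(3*t)) dt + ∫(2*cos(2*t)) dt.
Step 2. Evaluate the standard form: now -t**4/4 + ∫(-2*sin(3*t)) dt + ∫(2*cos(2*t)) dt.
Step 3. Evaluate the standard form: now -t**4/4 + 2*cos(3*t)/3 + ∫(2*cos(2*t)) dt.
Step 4. Evaluate the standard form: now -t**4/4 + sin(2*t) + 2*cos(3*t)/3.
Answer: -t**4/4 + sin(2*t) + 2*cos(3*t)/3.


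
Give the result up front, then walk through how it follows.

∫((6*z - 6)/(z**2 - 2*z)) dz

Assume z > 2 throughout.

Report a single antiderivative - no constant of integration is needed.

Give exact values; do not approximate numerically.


The answer is 3*log(z) + 3*log(z - 2).
Step 1. Decompose ∫((6*z - 6)/(z**2 - 2*z)) dz by partial fractions, (6*z - 6)/(z**2 - 2*z) = 3/(z - 2) + 3/z: now ∫(3/z) dz + ∫(3/(z - 2)) dz.
Step 2. Evaluate the standard form [assuming z > 2]: now 3*log(z - 2) + ∫(3/z) dz.
Step 3. Evaluate the standard form [assuming z > 0]: now 3*log(z) + 3*log(z - 2).
Answer: 3*log(z) + 3*log(z - 2).


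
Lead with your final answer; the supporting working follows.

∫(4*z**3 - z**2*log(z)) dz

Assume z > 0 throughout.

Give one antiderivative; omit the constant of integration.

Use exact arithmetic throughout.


The answer is z**4 - z**3*log(z)/3 + z**3/9.
Step 1. Rewrite: now ∫(4*z**3) dz + ∫(-z**2*log(z)) dz.
Step 2. Evaluate the standard form: now z**4 + ∫(-z**2*log(z)) dz.
Step 3. Integrate ∫(-z**2*log(z)) dz by parts with u = log(z), dv = (-z**2) dz, so v = -z**3/3 [assuming z > 0]: now z**4 - z**3*log(z)/3 + ∫(z**2/3) dz.
Step 4. Evaluate the standard form: now z**4 - z**3*log(z)/3 + z**3/9.
Answer: z**4 - z**3*log(z)/3 + z**3/9.


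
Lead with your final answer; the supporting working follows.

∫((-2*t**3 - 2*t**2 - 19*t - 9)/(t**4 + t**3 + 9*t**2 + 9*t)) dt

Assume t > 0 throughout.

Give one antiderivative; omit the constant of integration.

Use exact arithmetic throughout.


The answer is -log(t) - log(t + 1) - atan(t/3)/3.
Step 1. Decompose ∫((-2*t**3 - 2*t**2 - 19*t - 9)/(t**4 + t**3 + 9*t**2 + 9*t)) dt by partial fractions, (-2*t**3 - 2*t**2 - 19*t - 9)/(t**4 + t**3 + 9*t**2 + 9*t) = -1/(t**2 + 9) - 1/(t + 1) - 1/t: now ∫(-1/t) dt + ∫(-1/(t + 1)) dt + ∫(-1/(t**2 + 9)) dt.
Step 2. Evaluate the standard form [assuming t > 0]: now -log(t) + ∫(-1/(t + 1)) dt + ∫(-1/(t**2 + 9)) dt.
Step 3. Evaluate the standard form [assuming t > -1]: now -log(t) - log(t + 1) + ∫(-1/(t**2 + 9)) dt.
Step 4. Evaluate the standard form: now -log(t) - log(t + 1) - atan(t/3)/3.
Answer: -log(t) - log(t + 1) - atan(t/3)/3.


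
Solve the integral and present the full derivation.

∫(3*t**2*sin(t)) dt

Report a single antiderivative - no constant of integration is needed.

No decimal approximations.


Step 1. Integrate ∫(3*t**2*sin(t)) dt by parts with u = t**2, dv = (3*sin(t)) dt, so v = -3*cos(t): now -3*t**2*cos(t) + ∫(6*t*cos(t)) dt.
Step 2. Integrate ∫(6*t*cos(t)) dt by parts with u = t, dv = (6*cos(t)) dt, so v = 6*sin(t): now -3*t**2*cos(t) + 6*t*sin(t) + ∫(-6*sin(t)) dt.
Step 3. Evaluate the standard form: now -3*t**2*cos(t) + 6*t*sin(t) + 6*cos(t).
Answer: -3*t**2*cos(t) + 6*t*sin(t) + 6*cos(t).


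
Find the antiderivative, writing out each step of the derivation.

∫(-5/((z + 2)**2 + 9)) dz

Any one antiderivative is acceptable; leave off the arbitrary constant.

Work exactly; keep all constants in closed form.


Step 1. Substitute u = z + 2, turning ∫(-5/((z + 2)**2 + 9)) dz into ∫(-5/(u**2 + 9)) du: now ∫(-5/(u**2 + 9)) du.
Step 2. Evaluate the standard form: now -5*atan(u/3)/3.
Step 3. Substitute back u = z + 2: now -5*atan(z/3 + 2/3)/3.
Answer: -5*atan(z/3 + 2/3)/3.


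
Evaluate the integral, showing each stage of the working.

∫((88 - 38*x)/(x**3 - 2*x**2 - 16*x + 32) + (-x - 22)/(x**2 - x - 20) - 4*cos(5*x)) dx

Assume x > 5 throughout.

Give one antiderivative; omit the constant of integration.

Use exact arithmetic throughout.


Step 1. Rewrite: now ∫((88 - 38*x)/(x**3 - 2*x**2 - 16*x + 32)) dx + ∫((-x - 22)/(x**2 - x - 20)) dx + ∫(-4*cos(5*x)) dx.
Step 2. Decompose ∫((-x - 22)/(x**2 - x - 20)) dx by partial fractions, (-x - 22)/(x**2 - x - 20) = 2/(x + 4) - 3/(x - 5): now ∫((88 - 38*x)/(x**3 - 2*x**2 - 16*x + 32)) dx + ∫(-3/(x - 5)) dx + ∫(2/(x + 4)) dx + ∫(-4*cos(5*x)) dx.
Step 3. Evaluate the standard form [assuming x > -4]: now 2*log(x + 4) + ∫((88 - 38*x)/(x**3 - 2*x**2 - 16*x + 32)) dx + ∫(-3/(x - 5)) dx + ∫(-4*cos(5*x)) dx.
Step 4. Evaluate the standard form [assuming x > 5]: now -3*log(x - 5) + 2*log(x + 4) + ∫((88 - 38*x)/(x**3 - 2*x**2 - 16*x + 32)) dx + ∫(-4*cos(5*x)) dx.
Step 5. Decompose ∫((88 - 38*x)/(x**3 - 2*x**2 - 16*x + 32)) dx by partial fractions, (88 - 38*x)/(x**3 - 2*x**2 - 16*x + 32) = 5/(x + 4) - 1/(x - 2) - 4/(x - 4): now -3*log(x - 5) + 2*log(x + 4) + ∫(-4/(x - 4)) dx + ∫(-1/(x - 2)) dx + ∫(5/(x + 4)) dx + ∫(-4*cos(5*x)) dx.
Step 6. Evaluate the standard form [assuming x > 2]: now -3*log(x - 5) - log(x - 2) + 2*log(x + 4) + ∫(-4/(x - 4)) dx + ∫(5/(x + 4)) dx + ∫(-4*cos(5*x)) dx.
Step 7. Evaluate the standard form [assuming x > -4]: now -3*log(x - 5) - log(x - 2) + 7*log(x + 4) + ∫(-4/(x - 4)) dx + ∫(-4*cos(5*x)) dx.
Step 8. Evaluate the standard form [assuming x > 4]: now -3*log(x - 5) - 4*log(x - 4) - log(x - 2) + 7*log(x + 4) + ∫(-4*cos(5*x)) dx.
Step 9. Evaluate the standard form: now -3*log(x - 5) - 4*log(x - 4) - log(x - 2) + 7*log(x + 4) - 4*sin(5*x)/5.
Answer: -3*log(x - 5) - 4*log(x - 4) - log(x - 2) + 7*log(x + 4) - 4*sin(5*x)/5.


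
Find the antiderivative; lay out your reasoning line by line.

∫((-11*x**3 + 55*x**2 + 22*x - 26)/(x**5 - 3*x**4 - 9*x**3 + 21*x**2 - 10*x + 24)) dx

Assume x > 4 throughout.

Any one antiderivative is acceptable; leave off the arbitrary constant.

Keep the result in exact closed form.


Step 1. Decompose ∫((-11*x**3 + 55*x**2 + 22*x - 26)/(x**5 - 3*x**4 - 9*x**3 + 21*x**2 - 10*x + 24)) dx by partial fractions, (-11*x**3 + 55*x**2 + 22*x - 26)/(x**5 - 3*x**4 - 9*x**3 + 21*x**2 - 10*x + 24) = -3/(x**2 + 1) + 2/(x + 3) - 3/(x - 2) + 1/(x - 4): now ∫(1/(x - 4)) dx + ∫(-3/(x - 2)) dx + ∫(2/(x + 3)) dx + ∫(-3/(x**2 + 1)) dx.
Step 2. Evaluate the standard form [assuming x > 4]: now log(x - 4) + ∫(-3/(x - 2)) dx + ∫(2/(x + 3)) dx + ∫(-3/(x**2 + 1)) dx.
Step 3. Evaluate the standard form [assuming x > -3]: now log(x - 4) + 2*log(x + 3) + ∫(-3/(x - 2)) dx + ∫(-3/(x**2 + 1)) dx.
Step 4. Evaluate the standard form [assuming x > 2]: now log(x - 4) - 3*log(x - 2) + 2*log(x + 3) + ∫(-3/(x**2 + 1)) dx.
Step 5. Evaluate the standard form: now log(x - 4) - 3*log(x - 2) + 2*log(x + 3) - 3*atan(x).
Answer: log(x - 4) - 3*log(x - 2) + 2*log(x + 3) - 3*atan(x).


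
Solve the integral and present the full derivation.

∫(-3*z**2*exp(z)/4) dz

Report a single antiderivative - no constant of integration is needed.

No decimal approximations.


Step 1. Integrate ∫(-3*z**2*exp(z)/4) dz by parts with u = z**2, dv = (-3*exp(z)/4) dz, so v = -3*exp(z)/4: now -3*z**2*exp(z)/4 + ∫(3*z*exp(z)/2) dz.
Step 2. Integrate ∫(3*z*exp(z)/2) dz by parts with u = z, dv = (3*exp(z)/2) dz, so v = 3*exp(z)/2: now -3*z**2*exp(z)/4 + 3*z*exp(z)/2 + ∫(-3*exp(z)/2) dz.
Step 3. Evaluate the standard form: now -3*z**2*exp(z)/4 + 3*z*exp(z)/2 - 3*exp(z)/2.
Answer: -3*z**2*exp(z)/4 + 3*z*exp(z)/2 - 3*exp(z)/2.


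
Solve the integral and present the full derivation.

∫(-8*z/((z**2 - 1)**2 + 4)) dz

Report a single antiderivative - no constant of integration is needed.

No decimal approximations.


Step 1. Substitute u = z**2 - 1, turning ∫(-8*z/((z**2 - 1)**2 + 4)) dz into ∫(-4/(u**2 + 4)) du: now ∫(-4/(u**2 + 4)) du.
Step 2. Evaluate the standard form: now -2*atan(u/2).
Step 3. Substitute back u = z**2 - 1: now -2*atan(z**2/2 - 1/2).
Answer: -2*atan(z**2/2 - 1/2).


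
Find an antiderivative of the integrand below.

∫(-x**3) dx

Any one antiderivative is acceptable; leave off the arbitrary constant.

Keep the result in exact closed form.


Answer: -x**4/4.


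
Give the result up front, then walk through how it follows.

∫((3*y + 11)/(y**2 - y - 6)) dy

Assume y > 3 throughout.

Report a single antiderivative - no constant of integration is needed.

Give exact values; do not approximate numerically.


The answer is 4*log(y - 3) - log(y + 2).
Step 1. Decompose ∫((3*y + 11)/(y**2 - y - 6)) dy by partial fractions, (3*y + 11)/(y**2 - y - 6) = -1/(y + 2) + 4/(y - 3): now ∫(4/(y - 3)) dy + ∫(-1/(y + 2)) dy.
Step 2. Evaluate the standard form [assuming y > -2]: now -log(y + 2) + ∫(4/(y - 3)) dy.
Step 3. Evaluate the standard form [assuming y > 3]: now 4*log(y - 3) - log(y + 2).
Answer: 4*log(y - 3) - log(y + 2).


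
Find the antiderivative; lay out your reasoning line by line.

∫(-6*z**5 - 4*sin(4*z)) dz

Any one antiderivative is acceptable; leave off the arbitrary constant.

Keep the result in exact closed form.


Step 1. Rewrite: now ∫(-6*z**5) dz + ∫(-4*sin(4*z)) dz.
Step 2. Evaluate the standard form: now -z**6 + ∫(-4*sin(4*z)) dz.
Step 3. Evaluate the standard form: now -z**6 + cos(4*z).
Answer: -z**6 + cos(4*z).


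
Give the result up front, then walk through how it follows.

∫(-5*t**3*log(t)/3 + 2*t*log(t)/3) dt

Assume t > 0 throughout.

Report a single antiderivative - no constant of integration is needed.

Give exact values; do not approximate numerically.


The answer is -5*t**4*log(t)/12 + 5*t**4/48 + t**2*log(t)/3 - t**2/6.
Step 1. Rewrite: now ∫(2*t*log(t)/3) dt + ∫(-5*t**3*log(t)/3) dt.
Step 2. Integrate ∫(-5*t**3*log(t)/3) dt by parts with u = log(t), dv = (-5*t**3/3) dt, so v = -5*t**4/12 [assuming t > 0]: now -5*t**4*log(t)/12 + ∫(5*t**3/12) dt + ∫(2*t*log(t)/3) dt.
Step 3. Evaluate the standard form: now -5*t**4*log(t)/12 + 5*t**4/48 + ∫(2*t*log(t)/3) dt.
Step 4. Integrate ∫(2*t*log(t)/3) dt by parts with u = log(t), dv = (2*t/3) dt, so v = t**2/3 [assuming t > 0]: now -5*t**4*log(t)/12 + 5*t**4/48 + t**2*log(t)/3 + ∫(-t/3) dt.
Step 5. Evaluate the standard form: now -5*t**4*log(t)/12 + 5*t**4/48 + t**2*log(t)/3 - t**2/6.
Answer: -5*t**4*log(t)/12 + 5*t**4/48 + t**2*log(t)/3 - t**2/6.


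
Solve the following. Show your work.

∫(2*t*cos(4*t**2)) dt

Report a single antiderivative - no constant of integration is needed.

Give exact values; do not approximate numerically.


Step 1. Substitute u = t**2, turning ∫(2*t*cos(4*t**2)) dt into ∫(cos(4*u)) du: now ∫(cos(4*u)) du.
Step 2. Evaluate the standard form: now sin(4*u)/4.
Step 3. Substitute back u = t**2: now sin(4*t**2)/4.
Answer: sin(4*t**2)/4.


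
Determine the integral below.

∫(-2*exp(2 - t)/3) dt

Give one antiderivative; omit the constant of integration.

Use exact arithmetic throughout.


Answer: 2*exp(2 - t)/3.


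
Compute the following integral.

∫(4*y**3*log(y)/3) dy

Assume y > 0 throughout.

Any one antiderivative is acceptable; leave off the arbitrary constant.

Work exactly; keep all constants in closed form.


Answer: y**4*log(y)/3 - y**4/12.


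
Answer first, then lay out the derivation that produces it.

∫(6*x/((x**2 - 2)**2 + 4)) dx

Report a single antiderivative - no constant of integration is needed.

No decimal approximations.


The answer is 3*atan(x**2/2 - 1)/2.
Step 1. Substitute u = x**2 - 2, turning ∫(6*x/((x**2 - 2)**2 + 4)) dx into ∫(3/(u**2 + 4)) du: now ∫(3/(u**2 + 4)) du.
Step 2. Evaluate the standard form: now 3*atan(u/2)/2.
Step 3. Substitute back u = x**2 - 2: now 3*atan(x**2/2 - 1)/2.
Answer: 3*atan(x**2/2 - 1)/2.


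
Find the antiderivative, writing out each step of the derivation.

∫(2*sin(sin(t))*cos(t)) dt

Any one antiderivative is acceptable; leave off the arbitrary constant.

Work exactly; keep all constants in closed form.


Step 1. Substitute u = sin(t), turning ∫(2*sin(sin(t))*cos(t)) dt into ∫(2*sin(u)) du: now ∫(2*sin(u)) du.
Step 2. Evaluate the standard form: now -2*cos(u).
Step 3. Substitute back u = sin(t): now -2*cos(sin(t)).
Answer: -2*cos(sin(t)).


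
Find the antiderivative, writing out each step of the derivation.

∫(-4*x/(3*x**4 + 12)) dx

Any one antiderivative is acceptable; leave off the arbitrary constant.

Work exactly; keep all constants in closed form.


Step 1. Substitute u = x**2, turning ∫(-4*x/(3*x**4 + 12)) dx into ∫(-2/(3*(u**2 + 4))) du: now ∫(-2/(3*(u**2 + 4))) du.
Step 2. Evaluate the standard form: now -atan(u/2)/3.
Step 3. Substitute back u = x**2: now -atan(x**2/2)/3.
Answer: -atan(x**2/2)/3.


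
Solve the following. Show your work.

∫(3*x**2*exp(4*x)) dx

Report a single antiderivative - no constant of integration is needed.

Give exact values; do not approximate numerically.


Step 1. Integrate ∫(3*x**2*exp(4*x)) dx by parts with u = x**2, dv = (3*exp(4*x)) dx, so v = 3*exp(4*x)/4: now 3*x**2*exp(4*x)/4 + ∫(-3*x*exp(4*x)/2) dx.
Step 2. Integrate ∫(-3*x*exp(4*x)/2) dx by parts with u = x, dv = (-3*exp(4*x)/2) dx, so v = -3*exp(4*x)/8: now 3*x**2*exp(4*x)/4 - 3*x*exp(4*x)/8 + ∫(3*exp(4*x)/8) dx.
Step 3. Evaluate the standard form: now 3*x**2*exp(4*x)/4 - 3*x*exp(4*x)/8 + 3*exp(4*x)/32.
Answer: 3*x**2*exp(4*x)/4 - 3*x*exp(4*x)/8 + 3*exp(4*x)/32.


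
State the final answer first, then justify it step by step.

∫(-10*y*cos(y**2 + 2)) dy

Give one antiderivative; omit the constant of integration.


The answer is -5*sin(y**2 + 2).
Step 1. Substitute u = y**2 + 2, turning ∫(-10*y*cos(y**2 + 2)) dy into ∫(-5*cos(u)) du: now ∫(-5*cos(u)) du.
Step 2. Evaluate the standard form: now -5*sin(u).
Step 3. Substitute back u = y**2 + 2: now -5*sin(y**2 + 2).
Answer: -5*sin(y**2 + 2).


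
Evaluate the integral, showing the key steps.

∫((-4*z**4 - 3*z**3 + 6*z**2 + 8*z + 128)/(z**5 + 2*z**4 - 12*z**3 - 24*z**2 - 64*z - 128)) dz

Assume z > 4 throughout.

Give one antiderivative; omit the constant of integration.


Step 1. Decompose ∫((-4*z**4 - 3*z**3 + 6*z**2 + 8*z + 128)/(z**5 + 2*z**4 - 12*z**3 - 24*z**2 - 64*z - 128)) dz by partial fractions, (-4*z**4 - 3*z**3 + 6*z**2 + 8*z + 128)/(z**5 + 2*z**4 - 12*z**3 - 24*z**2 - 64*z - 128) = -1/(z**2 + 4) - 2/(z + 4) - 1/(z + 2) - 1/(z - 4): now ∫(-1/(z - 4)) dz + ∫(-1/(z + 2)) dz + ∫(-2/(z + 4)) dz + ∫(-1/(z**2 + 4)) dz.
Step 2. Evaluate the standard form [assuming z > -2]: now -log(z + 2) + ∫(-1/(z - 4)) dz + ∫(-2/(z + 4)) dz + ∫(-1/(z**2 + 4)) dz.
Step 3. Evaluate the standard form [assuming z > -4]: now -log(z + 2) - 2*log(z + 4) + ∫(-1/(z - 4)) dz + ∫(-1/(z**2 + 4)) dz.
Step 4. Evaluate the standard form [assuming z > 4]: now -log(z - 4) - log(z + 2) - 2*log(z + 4) + ∫(-1/(z**2 + 4)) dz.
Step 5. Evaluate the standard form: now -log(z - 4) - log(z + 2) - 2*log(z + 4) - atan(z/2)/2.
Answer: -log(z - 4) - log(z + 2) - 2*log(z + 4) - atan(z/2)/2.


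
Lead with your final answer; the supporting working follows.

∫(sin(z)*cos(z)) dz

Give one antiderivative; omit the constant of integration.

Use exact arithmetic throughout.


The answer is sin(z)**2/2.
Step 1. Substitute u = sin(z), turning ∫(sin(z)*cos(z)) dz into ∫(u) du: now ∫(u) du.
Step 2. Evaluate the standard form: now u**2/2.
Step 3. Substitute back u = sin(z): now sin(z)**2/2.
Answer: sin(z)**2/2.


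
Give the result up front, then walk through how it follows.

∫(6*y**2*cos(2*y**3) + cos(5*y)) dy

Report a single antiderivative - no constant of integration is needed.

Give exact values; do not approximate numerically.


The answer is sin(5*y)/5 + sin(2*y**3).
Step 1. Rewrite: now ∫(6*y**2*cos(2*y**3)) dy + ∫(cos(5*y)) dy.
Step 2. Evaluate the standard form: now sin(5*y)/5 + ∫(6*y**2*cos(2*y**3)) dy.
Step 3. Substitute u = y**3, turning ∫(6*y**2*cos(2*y**3)) dy into ∫(2*cos(2*u)) du: now sin(5*y)/5 + ∫(2*cos(2*u)) du.
Step 4. Evaluate the standard form: now sin(2*u) + sin(5*y)/5.
Step 5. Substitute back u = y**3: now sin(5*y)/5 + sin(2*y**3).
Answer: sin(5*y)/5 + sin(2*y**3).


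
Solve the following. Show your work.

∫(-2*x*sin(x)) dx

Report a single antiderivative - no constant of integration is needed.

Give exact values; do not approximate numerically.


Step 1. Integrate ∫(-2*x*sin(x)) dx by parts with u = x, dv = (-2*sin(x)) dx, so v = 2*cos(x): now 2*x*cos(x) + ∫(-2*cos(x)) dx.
Step 2. Evaluate the standard form: now 2*x*cos(x) - 2*sin(x).
Answer: 2*x*cos(x) - 2*sin(x).
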